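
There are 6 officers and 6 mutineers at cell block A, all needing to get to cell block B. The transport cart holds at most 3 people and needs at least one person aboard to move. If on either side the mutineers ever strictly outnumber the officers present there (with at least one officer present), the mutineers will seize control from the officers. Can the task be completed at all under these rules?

No

Following every safe sequence of crossings from the start, the most of the 12 that can be at cell block B as the transport cart arrives there on crossings 1, 3, 5 is 3, 5, 6 respectively; the best ever achieved is 6 of 12.
From crossing 7 on, no configuration arises that was not already reachable earlier: only 17 distinct safe configurations (who is on which side, and where the transport cart is) can ever be reached, none of them has everyone across, and every continuation just revisits them. They are: 0 officers + 0 mutineers across (transport cart back at the start); 0 officers + 1 mutineer across (transport cart there); 0 officers + 1 mutineer across (transport cart back at the start); 0 officers + 2 mutineers across (transport cart there); 0 officers + 2 mutineers across (transport cart back at the start); 0 officers + 3 mutineers across (transport cart there); 0 officers + 3 mutineers across (transport cart back at the start); 0 officers + 4 mutineers across (transport cart there); 0 officers + 4 mutineers across (transport cart back at the start); 0 officers + 5 mutineers across (transport cart there); 0 officers + 5 mutineers across (transport cart back at the start); 0 officers + 6 mutineers across (transport cart there); 1 officer + 1 mutineer across (transport cart there); 1 officer + 1 mutineer across (transport cart back at the start); 2 officers + 2 mutineers across (transport cart there); 2 officers + 2 mutineers across (transport cart back at the start); 3 officers + 3 mutineers across (transport cart there). So no valid plan exists.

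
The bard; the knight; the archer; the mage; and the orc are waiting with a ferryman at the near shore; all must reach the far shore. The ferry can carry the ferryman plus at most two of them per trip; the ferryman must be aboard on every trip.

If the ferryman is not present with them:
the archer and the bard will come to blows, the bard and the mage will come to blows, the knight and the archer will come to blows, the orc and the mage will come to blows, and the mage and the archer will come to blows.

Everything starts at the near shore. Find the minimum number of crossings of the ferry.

Counting alone: the ferryman can take at most 2 across per trip to the far shore, so moving all 5 needs at least 3 loaded trips out, with a return between consecutive ones — at least 5 crossings.
The safety rule pushes this higher. Following every safe sequence of crossings, the most of the 5 that can be at the far shore as the ferry arrives there on crossing 5 is 4 — never all 5.
So no plan with fewer than 7 crossings exists, and this one achieves 7:
1. Ferryman goes to the far shore with the archer and the mage.  [the near shore: the bard, the knight, the orc | the far shore: the archer, the mage]
2. Ferryman goes back to the near shore with the archer.  [the near shore: the archer, the bard, the knight, the orc | the far shore: the mage]
3. Ferryman goes to the far shore with the bard and the knight.  [the near shore: the archer, the orc | the far shore: the bard, the knight, the mage]
4. Ferryman goes back to the near shore with the bard.  [the near shore: the archer, the bard, the orc | the far shore: the knight, the mage]
5. Ferryman goes to the far shore with the bard and the orc.  [the near shore: the archer | the far shore: the bard, the knight, the mage, the orc]
6. Ferryman goes back to the near shore with the mage.  [the near shore: the archer, the mage | the far shore: the bard, the knight, the orc]
7. Ferryman goes to the far shore with the archer and the mage.  [the near shore: — | the far shore: the archer, the bard, the knight, the mage, the orc]

7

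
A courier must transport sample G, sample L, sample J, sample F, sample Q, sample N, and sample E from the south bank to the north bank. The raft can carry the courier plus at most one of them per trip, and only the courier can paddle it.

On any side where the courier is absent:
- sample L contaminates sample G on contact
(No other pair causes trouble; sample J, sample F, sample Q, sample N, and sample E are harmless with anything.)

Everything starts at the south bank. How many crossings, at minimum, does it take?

Counting alone: the courier can take at most 1 across per trip to the north bank, so moving all 7 needs at least 7 loaded trips out, with a return between consecutive ones — at least 13 crossings.
The plan below uses exactly 13 crossings, so it is optimal:
1. Courier goes to the north bank with sample G.  [the south bank: sample E, sample F, sample J, sample L, sample N, sample Q | the north bank: sample G]
2. Courier goes back to the south bank alone.  [the south bank: sample E, sample F, sample J, sample L, sample N, sample Q | the north bank: sample G]
3. Courier goes to the north bank with sample J.  [the south bank: sample E, sample F, sample L, sample N, sample Q | the north bank: sample G, sample J]
4. Courier goes back to the south bank alone.  [the south bank: sample E, sample F, sample L, sample N, sample Q | the north bank: sample G, sample J]
5. Courier goes to the north bank with sample F.  [the south bank: sample E, sample L, sample N, sample Q | the north bank: sample F, sample G, sample J]
6. Courier goes back to the south bank alone.  [the south bank: sample E, sample L, sample N, sample Q | the north bank: sample F, sample G, sample J]
7. Courier goes to the north bank with sample Q.  [the south bank: sample E, sample L, sample N | the north bank: sample F, sample G, sample J, sample Q]
8. Courier goes back to the south bank alone.  [the south bank: sample E, sample L, sample N | the north bank: sample F, sample G, sample J, sample Q]
9. Courier goes to the north bank with sample N.  [the south bank: sample E, sample L | the north bank: sample F, sample G, sample J, sample N, sample Q]
10. Courier goes back to the south bank alone.  [the south bank: sample E, sample L | the north bank: sample F, sample G, sample J, sample N, sample Q]
11. Courier goes to the north bank with sample E.  [the south bank: sample L | the north bank: sample E, sample F, sample G, sample J, sample N, sample Q]
12. Courier goes back to the south bank alone.  [the south bank: sample L | the north bank: sample E, sample F, sample G, sample J, sample N, sample Q]
13. Courier goes to the north bank with sample L.  [the south bank: — | the north bank: sample E, sample F, sample G, sample J, sample L, sample N, sample Q]

13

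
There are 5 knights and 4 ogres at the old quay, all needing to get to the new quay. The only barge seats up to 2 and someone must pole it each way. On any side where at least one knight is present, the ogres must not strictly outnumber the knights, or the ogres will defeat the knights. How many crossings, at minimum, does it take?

Counting alone: each trip to the new quay takes at most 2 across and each return brings at least 1 back, so after t trips out (and t−1 returns) at most 2t − (t−1) of the 9 are across; that first reaches 9 at t = 8, so at least 15 crossings are needed.
The plan below uses exactly 15 crossings, so it is optimal:
1. 2 ogres → the new quay.  (the old quay: 5K 2O; the new quay: 0K 2O)
2. 1 ogre ← the old quay.  (the old quay: 5K 3O; the new quay: 0K 1O)
3. 2 ogres → the new quay.  (the old quay: 5K 1O; the new quay: 0K 3O)
4. 1 ogre ← the old quay.  (the old quay: 5K 2O; the new quay: 0K 2O)
5. 2 knights → the new quay.  (the old quay: 3K 2O; the new quay: 2K 2O)
6. 1 ogre ← the old quay.  (the old quay: 3K 3O; the new quay: 2K 1O)
7. 1 knight and 1 ogre → the new quay.  (the old quay: 2K 2O; the new quay: 3K 2O)
8. 1 knight ← the old quay.  (the old quay: 3K 2O; the new quay: 2K 2O)
9. 1 knight and 1 ogre → the new quay.  (the old quay: 2K 1O; the new quay: 3K 3O)
10. 1 ogre ← the old quay.  (the old quay: 2K 2O; the new quay: 3K 2O)
11. 1 knight and 1 ogre → the new quay.  (the old quay: 1K 1O; the new quay: 4K 3O)
12. 1 knight ← the old quay.  (the old quay: 2K 1O; the new quay: 3K 3O)
13. 1 knight and 1 ogre → the new quay.  (the old quay: 1K 0O; the new quay: 4K 4O)
14. 1 ogre ← the old quay.  (the old quay: 1K 1O; the new quay: 4K 3O)
15. 1 knight and 1 ogre → the new quay.  (the old quay: 0K 0O; the new quay: 5K 4O)

15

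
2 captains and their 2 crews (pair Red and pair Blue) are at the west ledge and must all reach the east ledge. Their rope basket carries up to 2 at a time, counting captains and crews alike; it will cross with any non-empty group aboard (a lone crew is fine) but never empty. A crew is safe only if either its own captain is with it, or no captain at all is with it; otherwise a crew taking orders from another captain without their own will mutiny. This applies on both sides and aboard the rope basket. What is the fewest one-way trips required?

5

Counting alone: each trip to the east ledge takes at most 2 across and each return brings at least 1 back, so after t trips out (and t−1 returns) at most 2t − (t−1) of the 4 are across; that first reaches 4 at t = 3, so at least 5 crossings are needed.
The plan below uses exactly 5 crossings, so it is optimal:
1. captain Red and crew Red cross → the east ledge.
2. captain Red crosses ← the west ledge.
3. captain Blue and captain Red cross → the east ledge.
4. captain Blue crosses ← the west ledge.
5. captain Blue and crew Blue cross → the east ledge.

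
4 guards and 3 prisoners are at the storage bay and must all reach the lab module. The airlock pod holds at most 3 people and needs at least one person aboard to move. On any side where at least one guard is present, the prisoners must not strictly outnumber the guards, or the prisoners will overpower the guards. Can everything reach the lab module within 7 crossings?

Yes — this plan uses 5 crossings (≤ 7):
1. 3 prisoners → the lab module.  (the storage bay: 4G 0P; the lab module: 0G 3P)
2. 1 prisoner ← the storage bay.  (the storage bay: 4G 1P; the lab module: 0G 2P)
3. 3 guards → the lab module.  (the storage bay: 1G 1P; the lab module: 3G 2P)
4. 1 guard ← the storage bay.  (the storage bay: 2G 1P; the lab module: 2G 2P)
5. 2 guards and 1 prisoner → the lab module.  (the storage bay: 0G 0P; the lab module: 4G 3P)

Yes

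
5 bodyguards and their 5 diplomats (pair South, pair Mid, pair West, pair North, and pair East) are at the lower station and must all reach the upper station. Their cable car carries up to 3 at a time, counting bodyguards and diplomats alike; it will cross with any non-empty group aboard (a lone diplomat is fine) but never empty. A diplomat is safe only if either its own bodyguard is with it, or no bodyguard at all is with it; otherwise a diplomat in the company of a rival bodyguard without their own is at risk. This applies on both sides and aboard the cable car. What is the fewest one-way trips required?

Counting alone: each trip to the upper station takes at most 3 across and each return brings at least 1 back, so after t trips out (and t−1 returns) at most 3t − (t−1) of the 10 are across; that first reaches 10 at t = 5, so at least 9 crossings are needed.
The safety rule pushes this higher. Following every safe sequence of crossings, the most of the 10 that can be at the upper station as the cable car arrives there on crossing 9 is 9 — never all 10.
So no plan with fewer than 11 crossings exists, and this one achieves 11:
1. bodyguard South and diplomat South cross → the upper station.
2. bodyguard South crosses ← the lower station.
3. diplomat Mid, diplomat North, and diplomat West cross → the upper station.
4. diplomat South crosses ← the lower station.
5. bodyguard Mid, bodyguard North, and bodyguard West cross → the upper station.
6. bodyguard Mid and diplomat Mid cross ← the lower station.
7. bodyguard East, bodyguard Mid, and bodyguard South cross → the upper station.
8. diplomat West crosses ← the lower station.
9. diplomat Mid and diplomat South cross → the upper station.
10. diplomat South crosses ← the lower station.
11. diplomat East, diplomat South, and diplomat West cross → the upper station.

11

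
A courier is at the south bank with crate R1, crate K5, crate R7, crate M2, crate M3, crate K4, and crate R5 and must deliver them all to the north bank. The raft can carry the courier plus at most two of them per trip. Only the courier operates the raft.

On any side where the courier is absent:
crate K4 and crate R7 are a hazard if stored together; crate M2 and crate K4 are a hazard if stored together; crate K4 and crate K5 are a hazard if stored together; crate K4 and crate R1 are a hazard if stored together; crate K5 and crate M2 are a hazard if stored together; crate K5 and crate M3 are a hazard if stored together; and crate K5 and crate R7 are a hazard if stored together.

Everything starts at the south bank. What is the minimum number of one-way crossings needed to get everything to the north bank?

Counting alone: the courier can take at most 2 across per trip to the north bank, so moving all 7 needs at least 4 loaded trips out, with a return between consecutive ones — at least 7 crossings.
The safety rule pushes this higher. Following every safe sequence of crossings, the most of the 7 that can be at the north bank as the raft arrives there on crossings 7, 9 is 5, 6 respectively — never all 7.
So no plan with fewer than 11 crossings exists, and this one achieves 11:
1. Courier goes to the north bank with crate K4 and crate K5.
2. Courier goes back to the south bank with crate K5.
3. Courier goes to the north bank with crate K5 and crate R1.
4. Courier goes back to the south bank with crate K4.
5. Courier goes to the north bank with crate M2 and crate R7.
6. Courier goes back to the south bank with crate K5.
7. Courier goes to the north bank with crate K5 and crate M3.
8. Courier goes back to the south bank with crate K5.
9. Courier goes to the north bank with crate K5 and crate R5.
10. Courier goes back to the south bank with crate K5.
11. Courier goes to the north bank with crate K4 and crate K5.

11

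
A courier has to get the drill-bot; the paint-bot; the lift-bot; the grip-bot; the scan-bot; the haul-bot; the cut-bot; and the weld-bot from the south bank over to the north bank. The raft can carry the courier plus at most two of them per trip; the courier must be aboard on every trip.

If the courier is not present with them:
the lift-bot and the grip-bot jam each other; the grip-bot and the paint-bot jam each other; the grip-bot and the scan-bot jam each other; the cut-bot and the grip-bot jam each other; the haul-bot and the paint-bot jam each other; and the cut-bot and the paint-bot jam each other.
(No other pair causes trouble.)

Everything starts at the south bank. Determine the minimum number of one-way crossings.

13

Counting alone: the courier can take at most 2 across per trip to the north bank, so moving all 8 needs at least 4 loaded trips out, with a return between consecutive ones — at least 7 crossings.
The safety rule pushes this higher. Following every safe sequence of crossings, the most of the 8 that can be at the north bank as the raft arrives there on crossings 7, 9, 11 is 5, 6, 7 respectively — never all 8.
So no plan with fewer than 13 crossings exists, and this one achieves 13:
1. Courier goes to the north bank with the grip-bot and the paint-bot.  [the south bank: the cut-bot, the drill-bot, the haul-bot, the lift-bot, the scan-bot, the weld-bot | the north bank: the grip-bot, the paint-bot]
2. Courier goes back to the south bank with the paint-bot.  [the south bank: the cut-bot, the drill-bot, the haul-bot, the lift-bot, the paint-bot, the scan-bot, the weld-bot | the north bank: the grip-bot]
3. Courier goes to the north bank with the drill-bot and the paint-bot.  [the south bank: the cut-bot, the haul-bot, the lift-bot, the scan-bot, the weld-bot | the north bank: the drill-bot, the grip-bot, the paint-bot]
4. Courier goes back to the south bank with the paint-bot.  [the south bank: the cut-bot, the haul-bot, the lift-bot, the paint-bot, the scan-bot, the weld-bot | the north bank: the drill-bot, the grip-bot]
5. Courier goes to the north bank with the lift-bot and the paint-bot.  [the south bank: the cut-bot, the haul-bot, the scan-bot, the weld-bot | the north bank: the drill-bot, the grip-bot, the lift-bot, the paint-bot]
6. Courier goes back to the south bank with the grip-bot.  [the south bank: the cut-bot, the grip-bot, the haul-bot, the scan-bot, the weld-bot | the north bank: the drill-bot, the lift-bot, the paint-bot]
7. Courier goes to the north bank with the grip-bot and the scan-bot.  [the south bank: the cut-bot, the haul-bot, the weld-bot | the north bank: the drill-bot, the grip-bot, the lift-bot, the paint-bot, the scan-bot]
8. Courier goes back to the south bank with the grip-bot.  [the south bank: the cut-bot, the grip-bot, the haul-bot, the weld-bot | the north bank: the drill-bot, the lift-bot, the paint-bot, the scan-bot]
9. Courier goes to the north bank with the grip-bot and the weld-bot.  [the south bank: the cut-bot, the haul-bot | the north bank: the drill-bot, the grip-bot, the lift-bot, the paint-bot, the scan-bot, the weld-bot]
10. Courier goes back to the south bank with the grip-bot.  [the south bank: the cut-bot, the grip-bot, the haul-bot | the north bank: the drill-bot, the lift-bot, the paint-bot, the scan-bot, the weld-bot]
11. Courier goes to the north bank with the cut-bot and the haul-bot.  [the south bank: the grip-bot | the north bank: the cut-bot, the drill-bot, the haul-bot, the lift-bot, the paint-bot, the scan-bot, the weld-bot]
12. Courier goes back to the south bank with the paint-bot.  [the south bank: the grip-bot, the paint-bot | the north bank: the cut-bot, the drill-bot, the haul-bot, the lift-bot, the scan-bot, the weld-bot]
13. Courier goes to the north bank with the grip-bot and the paint-bot.  [the south bank: — | the north bank: the cut-bot, the drill-bot, the grip-bot, the haul-bot, the lift-bot, the paint-bot, the scan-bot, the weld-bot]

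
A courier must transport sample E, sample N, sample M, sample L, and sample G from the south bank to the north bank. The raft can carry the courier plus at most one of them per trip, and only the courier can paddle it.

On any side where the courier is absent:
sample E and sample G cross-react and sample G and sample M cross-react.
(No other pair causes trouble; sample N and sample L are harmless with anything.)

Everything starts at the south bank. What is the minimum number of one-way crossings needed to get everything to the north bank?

Counting alone: the courier can take at most 1 across per trip to the north bank, so moving all 5 needs at least 5 loaded trips out, with a return between consecutive ones — at least 9 crossings.
The safety rule pushes this higher. Following every safe sequence of crossings, the most of the 5 that can be at the north bank as the raft arrives there on crossing 9 is 4 — never all 5.
So no plan with fewer than 11 crossings exists, and this one achieves 11:
1. Courier goes to the north bank with sample G.
2. Courier goes back to the south bank alone.
3. Courier goes to the north bank with sample E.
4. Courier goes back to the south bank with sample G.
5. Courier goes to the north bank with sample M.
6. Courier goes back to the south bank alone.
7. Courier goes to the north bank with sample N.
8. Courier goes back to the south bank alone.
9. Courier goes to the north bank with sample L.
10. Courier goes back to the south bank alone.
11. Courier goes to the north bank with sample G.

11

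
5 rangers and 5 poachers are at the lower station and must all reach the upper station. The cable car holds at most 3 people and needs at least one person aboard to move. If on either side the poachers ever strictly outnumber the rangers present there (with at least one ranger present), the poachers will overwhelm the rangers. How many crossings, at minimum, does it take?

11

Counting alone: each trip to the upper station takes at most 3 across and each return brings at least 1 back, so after t trips out (and t−1 returns) at most 3t − (t−1) of the 10 are across; that first reaches 10 at t = 5, so at least 9 crossings are needed.
The safety rule pushes this higher. Following every safe sequence of crossings, the most of the 10 that can be at the upper station as the cable car arrives there on crossing 9 is 9 — never all 10.
So no plan with fewer than 11 crossings exists, and this one achieves 11:
1. 2 poachers → the upper station.  (the lower station: 5R 3P; the upper station: 0R 2P)
2. 1 poacher ← the lower station.  (the lower station: 5R 4P; the upper station: 0R 1P)
3. 3 poachers → the upper station.  (the lower station: 5R 1P; the upper station: 0R 4P)
4. 1 poacher ← the lower station.  (the lower station: 5R 2P; the upper station: 0R 3P)
5. 3 rangers → the upper station.  (the lower station: 2R 2P; the upper station: 3R 3P)
6. 1 ranger and 1 poacher ← the lower station.  (the lower station: 3R 3P; the upper station: 2R 2P)
7. 3 rangers → the upper station.  (the lower station: 0R 3P; the upper station: 5R 2P)
8. 1 poacher ← the lower station.  (the lower station: 0R 4P; the upper station: 5R 1P)
9. 2 poachers → the upper station.  (the lower station: 0R 2P; the upper station: 5R 3P)
10. 1 poacher ← the lower station.  (the lower station: 0R 3P; the upper station: 5R 2P)
11. 3 poachers → the upper station.  (the lower station: 0R 0P; the upper station: 5R 5P)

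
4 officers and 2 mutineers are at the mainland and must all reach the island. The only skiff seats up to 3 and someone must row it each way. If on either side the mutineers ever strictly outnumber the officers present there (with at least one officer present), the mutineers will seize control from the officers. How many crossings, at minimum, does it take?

5

Counting alone: each trip to the island takes at most 3 across and each return brings at least 1 back, so after t trips out (and t−1 returns) at most 3t − (t−1) of the 6 are across; that first reaches 6 at t = 3, so at least 5 crossings are needed.
The plan below uses exactly 5 crossings, so it is optimal:
1. 2 mutineers → the island.  (the mainland: 4O 0M; the island: 0O 2M)
2. 1 mutineer ← the mainland.  (the mainland: 4O 1M; the island: 0O 1M)
3. 2 officers and 1 mutineer → the island.  (the mainland: 2O 0M; the island: 2O 2M)
4. 1 mutineer ← the mainland.  (the mainland: 2O 1M; the island: 2O 1M)
5. 2 officers and 1 mutineer → the island.  (the mainland: 0O 0M; the island: 4O 2M)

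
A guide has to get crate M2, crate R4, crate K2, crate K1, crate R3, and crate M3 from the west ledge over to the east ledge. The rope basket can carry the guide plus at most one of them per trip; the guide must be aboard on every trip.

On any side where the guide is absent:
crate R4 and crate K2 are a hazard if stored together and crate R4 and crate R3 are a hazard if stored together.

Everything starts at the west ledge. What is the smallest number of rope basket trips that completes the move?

Counting alone: the guide can take at most 1 across per trip to the east ledge, so moving all 6 needs at least 6 loaded trips out, with a return between consecutive ones — at least 11 crossings.
The safety rule pushes this higher. Following every safe sequence of crossings, the most of the 6 that can be at the east ledge as the rope basket arrives there on crossing 11 is 5 — never all 6.
So no plan with fewer than 13 crossings exists, and this one achieves 13:
1. Guide goes to the east ledge with crate R4.  [the west ledge: crate K1, crate K2, crate M2, crate M3, crate R3 | the east ledge: crate R4]
2. Guide goes back to the west ledge alone.  [the west ledge: crate K1, crate K2, crate M2, crate M3, crate R3 | the east ledge: crate R4]
3. Guide goes to the east ledge with crate M2.  [the west ledge: crate K1, crate K2, crate M3, crate R3 | the east ledge: crate M2, crate R4]
4. Guide goes back to the west ledge alone.  [the west ledge: crate K1, crate K2, crate M3, crate R3 | the east ledge: crate M2, crate R4]
5. Guide goes to the east ledge with crate K2.  [the west ledge: crate K1, crate M3, crate R3 | the east ledge: crate K2, crate M2, crate R4]
6. Guide goes back to the west ledge with crate R4.  [the west ledge: crate K1, crate M3, crate R3, crate R4 | the east ledge: crate K2, crate M2]
7. Guide goes to the east ledge with crate R3.  [the west ledge: crate K1, crate M3, crate R4 | the east ledge: crate K2, crate M2, crate R3]
8. Guide goes back to the west ledge alone.  [the west ledge: crate K1, crate M3, crate R4 | the east ledge: crate K2, crate M2, crate R3]
9. Guide goes to the east ledge with crate K1.  [the west ledge: crate M3, crate R4 | the east ledge: crate K1, crate K2, crate M2, crate R3]
10. Guide goes back to the west ledge alone.  [the west ledge: crate M3, crate R4 | the east ledge: crate K1, crate K2, crate M2, crate R3]
11. Guide goes to the east ledge with crate M3.  [the west ledge: crate R4 | the east ledge: crate K1, crate K2, crate M2, crate M3, crate R3]
12. Guide goes back to the west ledge alone.  [the west ledge: crate R4 | the east ledge: crate K1, crate K2, crate M2, crate M3, crate R3]
13. Guide goes to the east ledge with crate R4.  [the west ledge: — | the east ledge: crate K1, crate K2, crate M2, crate M3, crate R3, crate R4]

13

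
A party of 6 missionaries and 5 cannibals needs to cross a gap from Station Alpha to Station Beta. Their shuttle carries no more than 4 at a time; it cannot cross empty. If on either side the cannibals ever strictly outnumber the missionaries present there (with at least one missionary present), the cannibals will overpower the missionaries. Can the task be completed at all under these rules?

Yes

1. 2 cannibals → Station Beta.  (Station Alpha: 6M 3C; Station Beta: 0M 2C)
2. 1 cannibal ← Station Alpha.  (Station Alpha: 6M 4C; Station Beta: 0M 1C)
3. 4 cannibals → Station Beta.  (Station Alpha: 6M 0C; Station Beta: 0M 5C)
4. 1 cannibal ← Station Alpha.  (Station Alpha: 6M 1C; Station Beta: 0M 4C)
5. 4 missionaries → Station Beta.  (Station Alpha: 2M 1C; Station Beta: 4M 4C)
6. 1 cannibal ← Station Alpha.  (Station Alpha: 2M 2C; Station Beta: 4M 3C)
7. 2 missionaries and 2 cannibals → Station Beta.  (Station Alpha: 0M 0C; Station Beta: 6M 5C)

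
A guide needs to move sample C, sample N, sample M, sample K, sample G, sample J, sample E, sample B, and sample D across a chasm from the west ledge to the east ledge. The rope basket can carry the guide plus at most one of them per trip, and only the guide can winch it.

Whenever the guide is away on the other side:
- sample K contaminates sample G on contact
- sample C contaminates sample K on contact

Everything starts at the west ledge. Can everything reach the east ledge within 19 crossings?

Yes — this plan uses 19 crossings (≤ 19):
1. Guide goes to the east ledge with sample K.  [the west ledge: sample B, sample C, sample D, sample E, sample G, sample J, sample M, sample N | the east ledge: sample K]
2. Guide goes back to the west ledge alone.  [the west ledge: sample B, sample C, sample D, sample E, sample G, sample J, sample M, sample N | the east ledge: sample K]
3. Guide goes to the east ledge with sample C.  [the west ledge: sample B, sample D, sample E, sample G, sample J, sample M, sample N | the east ledge: sample C, sample K]
4. Guide goes back to the west ledge with sample K.  [the west ledge: sample B, sample D, sample E, sample G, sample J, sample K, sample M, sample N | the east ledge: sample C]
5. Guide goes to the east ledge with sample G.  [the west ledge: sample B, sample D, sample E, sample J, sample K, sample M, sample N | the east ledge: sample C, sample G]
6. Guide goes back to the west ledge alone.  [the west ledge: sample B, sample D, sample E, sample J, sample K, sample M, sample N | the east ledge: sample C, sample G]
7. Guide goes to the east ledge with sample N.  [the west ledge: sample B, sample D, sample E, sample J, sample K, sample M | the east ledge: sample C, sample G, sample N]
8. Guide goes back to the west ledge alone.  [the west ledge: sample B, sample D, sample E, sample J, sample K, sample M | the east ledge: sample C, sample G, sample N]
9. Guide goes to the east ledge with sample M.  [the west ledge: sample B, sample D, sample E, sample J, sample K | the east ledge: sample C, sample G, sample M, sample N]
10. Guide goes back to the west ledge alone.  [the west ledge: sample B, sample D, sample E, sample J, sample K | the east ledge: sample C, sample G, sample M, sample N]
11. Guide goes to the east ledge with sample J.  [the west ledge: sample B, sample D, sample E, sample K | the east ledge: sample C, sample G, sample J, sample M, sample N]
12. Guide goes back to the west ledge alone.  [the west ledge: sample B, sample D, sample E, sample K | the east ledge: sample C, sample G, sample J, sample M, sample N]
13. Guide goes to the east ledge with sample E.  [the west ledge: sample B, sample D, sample K | the east ledge: sample C, sample E, sample G, sample J, sample M, sample N]
14. Guide goes back to the west ledge alone.  [the west ledge: sample B, sample D, sample K | the east ledge: sample C, sample E, sample G, sample J, sample M, sample N]
15. Guide goes to the east ledge with sample B.  [the west ledge: sample D, sample K | the east ledge: sample B, sample C, sample E, sample G, sample J, sample M, sample N]
16. Guide goes back to the west ledge alone.  [the west ledge: sample D, sample K | the east ledge: sample B, sample C, sample E, sample G, sample J, sample M, sample N]
17. Guide goes to the east ledge with sample D.  [the west ledge: sample K | the east ledge: sample B, sample C, sample D, sample E, sample G, sample J, sample M, sample N]
18. Guide goes back to the west ledge alone.  [the west ledge: sample K | the east ledge: sample B, sample C, sample D, sample E, sample G, sample J, sample M, sample N]
19. Guide goes to the east ledge with sample K.  [the west ledge: — | the east ledge: sample B, sample C, sample D, sample E, sample G, sample J, sample K, sample M, sample N]

Yes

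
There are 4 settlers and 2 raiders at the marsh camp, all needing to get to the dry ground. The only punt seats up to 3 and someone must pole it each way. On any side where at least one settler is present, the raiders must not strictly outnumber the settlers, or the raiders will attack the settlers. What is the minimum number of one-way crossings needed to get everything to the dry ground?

5

Counting alone: each trip to the dry ground takes at most 3 across and each return brings at least 1 back, so after t trips out (and t−1 returns) at most 3t − (t−1) of the 6 are across; that first reaches 6 at t = 3, so at least 5 crossings are needed.
The plan below uses exactly 5 crossings, so it is optimal:
1. 2 raiders → the dry ground.  (the marsh camp: 4S 0R; the dry ground: 0S 2R)
2. 1 raider ← the marsh camp.  (the marsh camp: 4S 1R; the dry ground: 0S 1R)
3. 2 settlers and 1 raider → the dry ground.  (the marsh camp: 2S 0R; the dry ground: 2S 2R)
4. 1 raider ← the marsh camp.  (the marsh camp: 2S 1R; the dry ground: 2S 1R)
5. 2 settlers and 1 raider → the dry ground.  (the marsh camp: 0S 0R; the dry ground: 4S 2R)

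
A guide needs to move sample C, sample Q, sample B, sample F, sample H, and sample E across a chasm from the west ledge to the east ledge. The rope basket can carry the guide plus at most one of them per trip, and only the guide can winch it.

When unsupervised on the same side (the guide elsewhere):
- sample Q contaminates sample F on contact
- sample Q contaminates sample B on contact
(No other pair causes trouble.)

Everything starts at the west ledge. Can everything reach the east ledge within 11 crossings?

Counting alone: the guide can take at most 1 across per trip to the east ledge, so moving all 6 needs at least 6 loaded trips out, with a return between consecutive ones — at least 11 crossings.
The safety rule pushes this higher. Following every safe sequence of crossings, the most of the 6 that can be at the east ledge as the rope basket arrives there on crossing 11 is 5 — never all 6.
So the move cannot be finished within 11 crossings. (The shortest complete plan takes 13:)
1. Guide goes to the east ledge with sample Q.
2. Guide goes back to the west ledge alone.
3. Guide goes to the east ledge with sample C.
4. Guide goes back to the west ledge alone.
5. Guide goes to the east ledge with sample B.
6. Guide goes back to the west ledge with sample Q.
7. Guide goes to the east ledge with sample F.
8. Guide goes back to the west ledge alone.
9. Guide goes to the east ledge with sample H.
10. Guide goes back to the west ledge alone.
11. Guide goes to the east ledge with sample E.
12. Guide goes back to the west ledge alone.
13. Guide goes to the east ledge with sample Q.

No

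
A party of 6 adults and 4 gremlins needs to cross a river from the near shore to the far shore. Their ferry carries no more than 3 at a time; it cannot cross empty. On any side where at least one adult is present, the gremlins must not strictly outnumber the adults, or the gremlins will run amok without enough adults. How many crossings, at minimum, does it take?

9

Counting alone: each trip to the far shore takes at most 3 across and each return brings at least 1 back, so after t trips out (and t−1 returns) at most 3t − (t−1) of the 10 are across; that first reaches 10 at t = 5, so at least 9 crossings are needed.
The plan below uses exactly 9 crossings, so it is optimal:
1. 2 gremlins → the far shore.  (the near shore: 6A 2G; the far shore: 0A 2G)
2. 1 gremlin ← the near shore.  (the near shore: 6A 3G; the far shore: 0A 1G)
3. 3 gremlins → the far shore.  (the near shore: 6A 0G; the far shore: 0A 4G)
4. 1 gremlin ← the near shore.  (the near shore: 6A 1G; the far shore: 0A 3G)
5. 3 adults → the far shore.  (the near shore: 3A 1G; the far shore: 3A 3G)
6. 1 gremlin ← the near shore.  (the near shore: 3A 2G; the far shore: 3A 2G)
7. 1 adult and 2 gremlins → the far shore.  (the near shore: 2A 0G; the far shore: 4A 4G)
8. 1 gremlin ← the near shore.  (the near shore: 2A 1G; the far shore: 4A 3G)
9. 2 adults and 1 gremlin → the far shore.  (the near shore: 0A 0G; the far shore: 6A 4G)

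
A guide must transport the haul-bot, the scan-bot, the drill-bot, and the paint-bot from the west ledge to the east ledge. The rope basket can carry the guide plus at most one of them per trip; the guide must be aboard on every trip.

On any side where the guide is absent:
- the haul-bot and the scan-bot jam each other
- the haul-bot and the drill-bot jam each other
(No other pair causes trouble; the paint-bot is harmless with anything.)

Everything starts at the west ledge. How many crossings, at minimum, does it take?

9

Counting alone: the guide can take at most 1 across per trip to the east ledge, so moving all 4 needs at least 4 loaded trips out, with a return between consecutive ones — at least 7 crossings.
The safety rule pushes this higher. Following every safe sequence of crossings, the most of the 4 that can be at the east ledge as the rope basket arrives there on crossing 7 is 3 — never all 4.
So no plan with fewer than 9 crossings exists, and this one achieves 9:
1. Guide goes to the east ledge with the haul-bot.  [the west ledge: the drill-bot, the paint-bot, the scan-bot | the east ledge: the haul-bot]
2. Guide goes back to the west ledge alone.  [the west ledge: the drill-bot, the paint-bot, the scan-bot | the east ledge: the haul-bot]
3. Guide goes to the east ledge with the scan-bot.  [the west ledge: the drill-bot, the paint-bot | the east ledge: the haul-bot, the scan-bot]
4. Guide goes back to the west ledge with the haul-bot.  [the west ledge: the drill-bot, the haul-bot, the paint-bot | the east ledge: the scan-bot]
5. Guide goes to the east ledge with the drill-bot.  [the west ledge: the haul-bot, the paint-bot | the east ledge: the drill-bot, the scan-bot]
6. Guide goes back to the west ledge alone.  [the west ledge: the haul-bot, the paint-bot | the east ledge: the drill-bot, the scan-bot]
7. Guide goes to the east ledge with the paint-bot.  [the west ledge: the haul-bot | the east ledge: the drill-bot, the paint-bot, the scan-bot]
8. Guide goes back to the west ledge alone.  [the west ledge: the haul-bot | the east ledge: the drill-bot, the paint-bot, the scan-bot]
9. Guide goes to the east ledge with the haul-bot.  [the west ledge: — | the east ledge: the drill-bot, the haul-bot, the paint-bot, the scan-bot]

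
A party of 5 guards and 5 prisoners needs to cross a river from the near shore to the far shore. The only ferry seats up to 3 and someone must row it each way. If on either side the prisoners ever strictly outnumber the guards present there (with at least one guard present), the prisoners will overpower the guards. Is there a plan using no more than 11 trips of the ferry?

Yes

Yes — this plan uses 11 crossings (≤ 11):
1. 2 prisoners → the far shore.  (the near shore: 5G 3P; the far shore: 0G 2P)
2. 1 prisoner ← the near shore.  (the near shore: 5G 4P; the far shore: 0G 1P)
3. 3 prisoners → the far shore.  (the near shore: 5G 1P; the far shore: 0G 4P)
4. 1 prisoner ← the near shore.  (the near shore: 5G 2P; the far shore: 0G 3P)
5. 3 guards → the far shore.  (the near shore: 2G 2P; the far shore: 3G 3P)
6. 1 guard and 1 prisoner ← the near shore.  (the near shore: 3G 3P; the far shore: 2G 2P)
7. 3 guards → the far shore.  (the near shore: 0G 3P; the far shore: 5G 2P)
8. 1 prisoner ← the near shore.  (the near shore: 0G 4P; the far shore: 5G 1P)
9. 2 prisoners → the far shore.  (the near shore: 0G 2P; the far shore: 5G 3P)
10. 1 prisoner ← the near shore.  (the near shore: 0G 3P; the far shore: 5G 2P)
11. 3 prisoners → the far shore.  (the near shore: 0G 0P; the far shore: 5G 5P)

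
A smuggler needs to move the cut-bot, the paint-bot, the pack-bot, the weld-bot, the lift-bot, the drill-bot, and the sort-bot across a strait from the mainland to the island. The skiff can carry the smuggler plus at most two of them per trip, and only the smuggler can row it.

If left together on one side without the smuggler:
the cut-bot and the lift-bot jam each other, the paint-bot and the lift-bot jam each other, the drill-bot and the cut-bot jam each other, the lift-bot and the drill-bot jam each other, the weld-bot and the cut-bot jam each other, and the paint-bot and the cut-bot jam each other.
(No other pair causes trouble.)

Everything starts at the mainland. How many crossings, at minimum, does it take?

Counting alone: the smuggler can take at most 2 across per trip to the island, so moving all 7 needs at least 4 loaded trips out, with a return between consecutive ones — at least 7 crossings.
The safety rule pushes this higher. Following every safe sequence of crossings, the most of the 7 that can be at the island as the skiff arrives there on crossings 7, 9 is 5, 6 respectively — never all 7.
So no plan with fewer than 11 crossings exists, and this one achieves 11:
1. Smuggler goes to the island with the cut-bot and the lift-bot.  [the mainland: the drill-bot, the pack-bot, the paint-bot, the sort-bot, the weld-bot | the island: the cut-bot, the lift-bot]
2. Smuggler goes back to the mainland with the cut-bot.  [the mainland: the cut-bot, the drill-bot, the pack-bot, the paint-bot, the sort-bot, the weld-bot | the island: the lift-bot]
3. Smuggler goes to the island with the cut-bot and the pack-bot.  [the mainland: the drill-bot, the paint-bot, the sort-bot, the weld-bot | the island: the cut-bot, the lift-bot, the pack-bot]
4. Smuggler goes back to the mainland with the cut-bot.  [the mainland: the cut-bot, the drill-bot, the paint-bot, the sort-bot, the weld-bot | the island: the lift-bot, the pack-bot]
5. Smuggler goes to the island with the cut-bot and the weld-bot.  [the mainland: the drill-bot, the paint-bot, the sort-bot | the island: the cut-bot, the lift-bot, the pack-bot, the weld-bot]
6. Smuggler goes back to the mainland with the cut-bot.  [the mainland: the cut-bot, the drill-bot, the paint-bot, the sort-bot | the island: the lift-bot, the pack-bot, the weld-bot]
7. Smuggler goes to the island with the cut-bot and the sort-bot.  [the mainland: the drill-bot, the paint-bot | the island: the cut-bot, the lift-bot, the pack-bot, the sort-bot, the weld-bot]
8. Smuggler goes back to the mainland with the cut-bot.  [the mainland: the cut-bot, the drill-bot, the paint-bot | the island: the lift-bot, the pack-bot, the sort-bot, the weld-bot]
9. Smuggler goes to the island with the drill-bot and the paint-bot.  [the mainland: the cut-bot | the island: the drill-bot, the lift-bot, the pack-bot, the paint-bot, the sort-bot, the weld-bot]
10. Smuggler goes back to the mainland with the lift-bot.  [the mainland: the cut-bot, the lift-bot | the island: the drill-bot, the pack-bot, the paint-bot, the sort-bot, the weld-bot]
11. Smuggler goes to the island with the cut-bot and the lift-bot.  [the mainland: — | the island: the cut-bot, the drill-bot, the lift-bot, the pack-bot, the paint-bot, the sort-bot, the weld-bot]

11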